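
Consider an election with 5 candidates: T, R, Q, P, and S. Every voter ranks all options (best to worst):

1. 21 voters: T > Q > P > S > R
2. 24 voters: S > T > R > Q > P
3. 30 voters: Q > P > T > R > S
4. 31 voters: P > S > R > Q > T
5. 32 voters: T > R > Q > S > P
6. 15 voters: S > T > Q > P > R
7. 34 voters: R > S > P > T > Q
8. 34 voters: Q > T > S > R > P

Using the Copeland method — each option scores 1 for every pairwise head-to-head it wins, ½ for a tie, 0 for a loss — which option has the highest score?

T: beats R, Q, P, and S → score 4.
R: beats Q and P; loses to T and S → score 2.
Q: beats P and S; loses to T and R → score 2.
P: loses to T, R, Q, and S → score 0.
S: beats R and P; loses to T and Q → score 2.
T has the best pairwise record.

T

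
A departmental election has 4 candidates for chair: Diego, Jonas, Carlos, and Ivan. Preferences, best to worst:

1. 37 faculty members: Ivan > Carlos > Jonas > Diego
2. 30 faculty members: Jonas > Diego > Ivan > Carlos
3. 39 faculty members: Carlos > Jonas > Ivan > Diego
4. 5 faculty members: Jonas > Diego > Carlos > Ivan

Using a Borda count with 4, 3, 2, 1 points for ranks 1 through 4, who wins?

Jonas

Diego: 37·1 + 30·3 + 39·1 + 5·3 = 181
Jonas: 37·2 + 30·4 + 39·3 + 5·4 = 331
Carlos: 37·3 + 30·1 + 39·4 + 5·2 = 307
Ivan: 37·4 + 30·2 + 39·2 + 5·1 = 291
Jonas has the highest Borda score (331).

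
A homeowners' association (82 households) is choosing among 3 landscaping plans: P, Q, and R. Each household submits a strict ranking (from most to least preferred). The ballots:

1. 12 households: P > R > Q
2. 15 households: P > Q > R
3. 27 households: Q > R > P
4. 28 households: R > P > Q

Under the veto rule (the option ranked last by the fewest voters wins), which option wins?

R

Last-place votes: P 27, Q 40, R 15.
R is ranked last by the fewest voters, so R wins.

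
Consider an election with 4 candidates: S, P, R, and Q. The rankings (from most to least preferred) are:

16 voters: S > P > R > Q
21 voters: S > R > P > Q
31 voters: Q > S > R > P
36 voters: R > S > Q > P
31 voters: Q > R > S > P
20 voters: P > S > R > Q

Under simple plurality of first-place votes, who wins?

Q

First-place votes: S 37, P 20, R 36, Q 62.
Q has the most first-place votes.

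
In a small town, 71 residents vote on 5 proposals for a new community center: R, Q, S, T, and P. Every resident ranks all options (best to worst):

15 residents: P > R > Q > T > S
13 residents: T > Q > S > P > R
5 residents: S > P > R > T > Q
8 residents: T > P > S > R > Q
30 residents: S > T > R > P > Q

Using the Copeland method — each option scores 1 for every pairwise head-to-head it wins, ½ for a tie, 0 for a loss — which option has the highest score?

T

R: beats Q; loses to S, T, and P → score 1.
Q: loses to R, S, T, and P → score 0.
S: beats R, Q, and P; loses to T → score 3.
T: beats R, Q, S, and P → score 4.
P: beats R and Q; loses to S and T → score 2.
T has the best pairwise record.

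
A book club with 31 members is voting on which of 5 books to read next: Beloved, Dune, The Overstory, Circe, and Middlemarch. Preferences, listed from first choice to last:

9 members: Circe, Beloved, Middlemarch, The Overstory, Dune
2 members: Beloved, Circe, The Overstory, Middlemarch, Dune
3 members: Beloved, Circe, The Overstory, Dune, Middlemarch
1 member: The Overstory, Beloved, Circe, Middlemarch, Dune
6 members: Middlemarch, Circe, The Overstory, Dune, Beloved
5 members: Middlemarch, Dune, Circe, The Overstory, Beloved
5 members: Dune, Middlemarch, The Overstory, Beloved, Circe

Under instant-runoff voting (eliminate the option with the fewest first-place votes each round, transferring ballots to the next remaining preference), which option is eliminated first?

Round 1: Beloved 5, Dune 5, The Overstory 1, Circe 9, Middlemarch 11. Eliminate The Overstory.

The Overstory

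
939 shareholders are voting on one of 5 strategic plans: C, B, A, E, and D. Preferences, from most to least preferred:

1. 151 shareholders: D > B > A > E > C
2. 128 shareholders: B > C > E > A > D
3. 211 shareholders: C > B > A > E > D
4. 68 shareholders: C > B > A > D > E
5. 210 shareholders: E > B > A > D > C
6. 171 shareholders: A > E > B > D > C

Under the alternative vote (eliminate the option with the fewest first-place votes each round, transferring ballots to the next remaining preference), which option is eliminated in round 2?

D

Round 1: C 279, B 128, A 171, E 210, D 151. Eliminate B.
Round 2: C 407, A 171, E 210, D 151. Eliminate D.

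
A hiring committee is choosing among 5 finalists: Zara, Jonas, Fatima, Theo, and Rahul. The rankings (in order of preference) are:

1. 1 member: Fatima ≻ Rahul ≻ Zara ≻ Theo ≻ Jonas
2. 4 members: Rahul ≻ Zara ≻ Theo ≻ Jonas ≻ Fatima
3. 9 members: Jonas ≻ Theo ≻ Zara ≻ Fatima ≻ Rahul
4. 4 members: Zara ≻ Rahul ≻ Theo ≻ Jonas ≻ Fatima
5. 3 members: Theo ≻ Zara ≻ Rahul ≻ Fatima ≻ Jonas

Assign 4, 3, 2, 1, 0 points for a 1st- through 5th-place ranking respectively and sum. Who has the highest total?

Zara: 1·2 + 4·3 + 9·2 + 4·4 + 3·3 = 57
Jonas: 1·0 + 4·1 + 9·4 + 4·1 + 3·0 = 44
Fatima: 1·4 + 4·0 + 9·1 + 4·0 + 3·1 = 16
Theo: 1·1 + 4·2 + 9·3 + 4·2 + 3·4 = 56
Rahul: 1·3 + 4·4 + 9·0 + 4·3 + 3·2 = 37
Zara has the highest Borda score (57).

Zara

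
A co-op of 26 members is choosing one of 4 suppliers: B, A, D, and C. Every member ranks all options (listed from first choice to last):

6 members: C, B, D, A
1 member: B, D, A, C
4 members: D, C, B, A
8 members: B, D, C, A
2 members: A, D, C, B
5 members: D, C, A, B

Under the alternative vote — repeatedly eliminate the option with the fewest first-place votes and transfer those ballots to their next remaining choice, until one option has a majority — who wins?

B

Round 1: B 9, A 2, D 9, C 6. Eliminate A.
Round 2: B 9, D 11, C 6. Eliminate C.
Round 3: B 15, D 11. B has a majority.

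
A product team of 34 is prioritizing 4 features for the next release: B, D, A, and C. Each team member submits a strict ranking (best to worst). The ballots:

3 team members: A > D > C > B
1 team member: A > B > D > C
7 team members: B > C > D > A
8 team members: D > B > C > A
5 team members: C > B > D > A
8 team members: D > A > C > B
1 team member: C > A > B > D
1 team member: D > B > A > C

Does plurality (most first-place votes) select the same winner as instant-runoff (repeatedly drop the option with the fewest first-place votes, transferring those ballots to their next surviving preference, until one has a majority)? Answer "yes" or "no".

yes

Plurality — first-place votes: B 7, D 17, A 4, C 6. Winner: D.
Instant-runoff — R1 B 7, D 17, A 4, C 6 (A out); R2 B 8, D 20, C 6 (D winner). Winner: D.
The two methods agree.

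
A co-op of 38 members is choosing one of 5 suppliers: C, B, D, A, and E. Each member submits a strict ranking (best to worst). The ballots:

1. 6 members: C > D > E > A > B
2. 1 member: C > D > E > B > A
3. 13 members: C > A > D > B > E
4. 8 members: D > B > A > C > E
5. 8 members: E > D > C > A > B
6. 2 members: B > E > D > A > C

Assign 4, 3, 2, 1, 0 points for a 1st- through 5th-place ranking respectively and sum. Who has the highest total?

D

C: 6·4 + 1·4 + 13·4 + 8·1 + 8·2 + 2·0 = 104
B: 6·0 + 1·1 + 13·1 + 8·3 + 8·0 + 2·4 = 46
D: 6·3 + 1·3 + 13·2 + 8·4 + 8·3 + 2·2 = 107
A: 6·1 + 1·0 + 13·3 + 8·2 + 8·1 + 2·1 = 71
E: 6·2 + 1·2 + 13·0 + 8·0 + 8·4 + 2·3 = 52
D has the highest Borda score (107).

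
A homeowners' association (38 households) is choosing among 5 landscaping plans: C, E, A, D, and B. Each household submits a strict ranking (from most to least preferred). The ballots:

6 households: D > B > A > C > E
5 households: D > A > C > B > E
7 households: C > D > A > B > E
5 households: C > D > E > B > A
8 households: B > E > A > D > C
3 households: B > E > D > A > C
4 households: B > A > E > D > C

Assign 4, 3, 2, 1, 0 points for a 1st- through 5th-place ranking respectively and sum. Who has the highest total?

D

C: 6·1 + 5·2 + 7·4 + 5·4 + 8·0 + 3·0 + 4·0 = 64
E: 6·0 + 5·0 + 7·0 + 5·2 + 8·3 + 3·3 + 4·2 = 51
A: 6·2 + 5·3 + 7·2 + 5·0 + 8·2 + 3·1 + 4·3 = 72
D: 6·4 + 5·4 + 7·3 + 5·3 + 8·1 + 3·2 + 4·1 = 98
B: 6·3 + 5·1 + 7·1 + 5·1 + 8·4 + 3·4 + 4·4 = 95
D has the highest Borda score (98).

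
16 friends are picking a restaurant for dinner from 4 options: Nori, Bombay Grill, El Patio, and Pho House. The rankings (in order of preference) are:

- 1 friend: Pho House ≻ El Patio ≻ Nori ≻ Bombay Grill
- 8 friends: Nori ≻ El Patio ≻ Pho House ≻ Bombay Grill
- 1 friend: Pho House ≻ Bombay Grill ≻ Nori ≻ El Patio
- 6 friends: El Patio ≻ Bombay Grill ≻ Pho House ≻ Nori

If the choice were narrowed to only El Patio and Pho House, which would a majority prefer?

El Patio

Voters preferring El Patio to Pho House: 14; preferring Pho House to El Patio: 2.
El Patio wins the head-to-head.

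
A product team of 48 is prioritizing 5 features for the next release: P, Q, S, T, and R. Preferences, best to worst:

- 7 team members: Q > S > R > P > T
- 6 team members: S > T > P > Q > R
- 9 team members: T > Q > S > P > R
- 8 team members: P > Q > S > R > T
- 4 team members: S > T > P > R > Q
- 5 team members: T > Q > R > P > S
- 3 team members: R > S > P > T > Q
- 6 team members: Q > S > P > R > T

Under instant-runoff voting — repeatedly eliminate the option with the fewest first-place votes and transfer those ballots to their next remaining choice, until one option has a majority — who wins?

T

Round 1: P 8, Q 13, S 10, T 14, R 3. Eliminate R.
Round 2: P 8, Q 13, S 13, T 14. Eliminate P.
Round 3: Q 21, S 13, T 14. Eliminate S.
Round 4: Q 21, T 27. T has a majority.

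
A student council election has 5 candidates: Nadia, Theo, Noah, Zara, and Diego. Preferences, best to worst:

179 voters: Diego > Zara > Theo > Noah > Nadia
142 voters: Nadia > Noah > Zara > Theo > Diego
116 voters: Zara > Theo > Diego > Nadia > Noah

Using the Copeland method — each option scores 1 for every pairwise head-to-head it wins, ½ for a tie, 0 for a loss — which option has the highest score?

Nadia: beats Noah; loses to Theo, Zara, and Diego → score 1.
Theo: beats Nadia, Noah, and Diego; loses to Zara → score 3.
Noah: loses to Nadia, Theo, Zara, and Diego → score 0.
Zara: beats Nadia, Theo, Noah, and Diego → score 4.
Diego: beats Nadia and Noah; loses to Theo and Zara → score 2.
Zara has the best pairwise record.

Zara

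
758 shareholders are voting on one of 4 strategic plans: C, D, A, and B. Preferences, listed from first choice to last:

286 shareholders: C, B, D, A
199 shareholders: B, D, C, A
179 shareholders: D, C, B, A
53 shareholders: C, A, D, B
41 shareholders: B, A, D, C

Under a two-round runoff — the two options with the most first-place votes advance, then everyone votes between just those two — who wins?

C

Round 1 first-place votes: C 339, D 179, A 0, B 240.
C and B advance.
Runoff: C is preferred to B by 518 voters; B by 240.
C wins the runoff.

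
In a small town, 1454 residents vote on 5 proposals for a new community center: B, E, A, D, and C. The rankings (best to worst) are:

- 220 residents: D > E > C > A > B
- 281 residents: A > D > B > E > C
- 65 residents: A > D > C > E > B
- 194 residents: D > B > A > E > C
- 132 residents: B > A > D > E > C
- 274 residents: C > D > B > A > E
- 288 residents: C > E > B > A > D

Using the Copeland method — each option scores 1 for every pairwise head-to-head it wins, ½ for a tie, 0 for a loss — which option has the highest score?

B: beats E and A; loses to D and C → score 2.
E: beats C; loses to B, A, and D → score 1.
A: beats E and D; loses to B and C → score 2.
D: beats B, E, and C; loses to A → score 3.
C: beats B and A; loses to E and D → score 2.
D has the best pairwise record.

D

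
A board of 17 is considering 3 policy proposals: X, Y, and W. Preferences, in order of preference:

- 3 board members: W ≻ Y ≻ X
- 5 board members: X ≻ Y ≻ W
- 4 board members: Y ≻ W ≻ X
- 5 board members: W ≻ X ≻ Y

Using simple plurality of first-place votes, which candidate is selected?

W

First-place votes: X 5, Y 4, W 8.
W has the most first-place votes.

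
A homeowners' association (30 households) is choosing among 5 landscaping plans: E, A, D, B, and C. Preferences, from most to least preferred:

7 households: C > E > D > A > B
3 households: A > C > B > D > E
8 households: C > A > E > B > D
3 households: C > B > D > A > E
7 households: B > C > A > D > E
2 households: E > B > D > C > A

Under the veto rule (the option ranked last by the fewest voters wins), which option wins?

Last-place votes: E 13, A 2, D 8, B 7, C 0.
C is ranked last by the fewest voters, so C wins.

C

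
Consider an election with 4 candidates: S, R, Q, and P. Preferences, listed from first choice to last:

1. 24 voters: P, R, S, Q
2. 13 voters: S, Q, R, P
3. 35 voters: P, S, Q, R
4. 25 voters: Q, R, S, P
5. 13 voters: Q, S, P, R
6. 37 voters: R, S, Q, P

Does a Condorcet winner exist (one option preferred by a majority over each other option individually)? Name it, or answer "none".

none

Checking pairwise contests:
R beats S 86–61.
Q beats R 86–61.
S beats Q 109–38.
S beats P 88–59.
Every option loses at least one head-to-head, so there is no Condorcet winner.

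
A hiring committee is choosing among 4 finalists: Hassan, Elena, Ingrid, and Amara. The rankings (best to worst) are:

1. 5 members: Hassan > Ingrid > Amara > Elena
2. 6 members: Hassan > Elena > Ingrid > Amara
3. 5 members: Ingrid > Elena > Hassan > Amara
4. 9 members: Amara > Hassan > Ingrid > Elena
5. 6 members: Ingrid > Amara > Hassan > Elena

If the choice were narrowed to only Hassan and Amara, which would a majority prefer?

Hassan

Voters preferring Hassan to Amara: 16; preferring Amara to Hassan: 15.
Hassan wins the head-to-head.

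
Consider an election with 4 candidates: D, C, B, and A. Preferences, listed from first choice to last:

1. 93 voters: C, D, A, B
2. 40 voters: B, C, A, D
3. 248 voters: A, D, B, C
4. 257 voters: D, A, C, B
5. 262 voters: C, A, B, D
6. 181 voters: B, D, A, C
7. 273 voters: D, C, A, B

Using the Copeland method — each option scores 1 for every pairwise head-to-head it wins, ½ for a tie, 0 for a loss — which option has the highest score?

D: beats C, B, and A → score 3.
C: beats B; loses to D and A → score 1.
B: loses to D, C, and A → score 0.
A: beats C and B; loses to D → score 2.
D has the best pairwise record.

D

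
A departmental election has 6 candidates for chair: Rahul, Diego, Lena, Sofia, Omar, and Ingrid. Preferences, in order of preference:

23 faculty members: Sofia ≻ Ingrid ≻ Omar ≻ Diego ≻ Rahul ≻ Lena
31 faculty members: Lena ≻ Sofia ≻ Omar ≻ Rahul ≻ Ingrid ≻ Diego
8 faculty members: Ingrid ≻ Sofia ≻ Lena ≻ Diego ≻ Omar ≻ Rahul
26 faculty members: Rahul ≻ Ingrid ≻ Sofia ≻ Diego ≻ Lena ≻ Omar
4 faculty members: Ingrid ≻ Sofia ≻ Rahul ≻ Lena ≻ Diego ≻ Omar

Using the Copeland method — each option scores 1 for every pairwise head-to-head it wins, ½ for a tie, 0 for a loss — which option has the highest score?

Sofia

Rahul: beats Diego, Lena, and Ingrid; loses to Sofia and Omar → score 3.
Diego: beats Lena; loses to Rahul, Sofia, Omar, and Ingrid → score 1.
Lena: beats Omar; loses to Rahul, Diego, Sofia, and Ingrid → score 1.
Sofia: beats Rahul, Diego, Lena, Omar, and Ingrid → score 5.
Omar: beats Rahul and Diego; loses to Lena, Sofia, and Ingrid → score 2.
Ingrid: beats Diego, Lena, and Omar; loses to Rahul and Sofia → score 3.
Sofia has the best pairwise record.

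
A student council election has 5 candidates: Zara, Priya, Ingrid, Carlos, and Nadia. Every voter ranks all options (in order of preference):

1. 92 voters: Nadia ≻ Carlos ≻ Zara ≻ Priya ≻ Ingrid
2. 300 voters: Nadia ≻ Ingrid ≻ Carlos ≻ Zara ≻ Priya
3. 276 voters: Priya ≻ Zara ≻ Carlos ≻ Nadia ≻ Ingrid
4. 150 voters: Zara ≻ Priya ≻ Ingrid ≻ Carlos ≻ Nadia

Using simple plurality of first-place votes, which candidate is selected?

Nadia

First-place votes: Zara 150, Priya 276, Ingrid 0, Carlos 0, Nadia 392.
Nadia has the most first-place votes.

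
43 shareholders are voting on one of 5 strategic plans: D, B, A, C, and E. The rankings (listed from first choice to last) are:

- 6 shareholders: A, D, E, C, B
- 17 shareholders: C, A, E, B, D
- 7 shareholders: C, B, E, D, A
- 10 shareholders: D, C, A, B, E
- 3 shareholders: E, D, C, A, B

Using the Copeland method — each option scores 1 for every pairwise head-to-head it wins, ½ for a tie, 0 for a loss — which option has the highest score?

C

D: loses to B, A, C, and E → score 0.
B: beats D; loses to A, C, and E → score 1.
A: beats D, B, and E; loses to C → score 3.
C: beats D, B, A, and E → score 4.
E: beats D and B; loses to A and C → score 2.
C has the best pairwise record.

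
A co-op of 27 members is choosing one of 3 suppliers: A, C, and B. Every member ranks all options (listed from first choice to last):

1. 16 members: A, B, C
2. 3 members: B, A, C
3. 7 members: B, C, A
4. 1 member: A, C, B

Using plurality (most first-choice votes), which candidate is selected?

First-place votes: A 17, C 0, B 10.
A has the most first-place votes.

A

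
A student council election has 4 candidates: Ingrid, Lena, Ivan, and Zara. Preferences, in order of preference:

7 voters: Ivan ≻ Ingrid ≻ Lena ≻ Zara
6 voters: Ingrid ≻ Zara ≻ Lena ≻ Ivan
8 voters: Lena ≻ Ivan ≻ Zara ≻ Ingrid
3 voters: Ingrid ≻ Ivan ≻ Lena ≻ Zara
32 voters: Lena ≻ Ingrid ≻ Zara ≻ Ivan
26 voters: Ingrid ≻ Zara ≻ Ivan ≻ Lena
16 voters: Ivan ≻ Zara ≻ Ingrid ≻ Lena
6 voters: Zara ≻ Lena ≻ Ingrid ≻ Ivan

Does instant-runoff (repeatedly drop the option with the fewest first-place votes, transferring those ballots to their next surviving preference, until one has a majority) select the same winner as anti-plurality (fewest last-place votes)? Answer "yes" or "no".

yes

Instant-runoff — R1 Ingrid 35, Lena 40, Ivan 23, Zara 6 (Zara out); R2 Ingrid 35, Lena 46, Ivan 23 (Ivan out); R3 Ingrid 58, Lena 46 (Ingrid winner). Winner: Ingrid.
Anti-plurality — last-place votes: Ingrid 8, Lena 42, Ivan 44, Zara 10. Winner: Ingrid.
The two methods agree.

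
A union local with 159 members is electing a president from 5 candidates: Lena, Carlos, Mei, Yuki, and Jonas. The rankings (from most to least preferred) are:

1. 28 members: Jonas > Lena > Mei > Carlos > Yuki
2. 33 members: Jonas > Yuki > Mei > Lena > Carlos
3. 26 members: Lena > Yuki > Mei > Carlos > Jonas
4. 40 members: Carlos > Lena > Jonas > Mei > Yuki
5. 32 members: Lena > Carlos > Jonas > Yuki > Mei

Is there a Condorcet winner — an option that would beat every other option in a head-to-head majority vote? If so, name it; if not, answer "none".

Lena vs Carlos: 119–40 for Lena.
Lena vs Mei: 126–33 for Lena.
Lena vs Yuki: 126–33 for Lena.
Lena vs Jonas: 98–61 for Lena.
Lena beats every other option head-to-head.

Lena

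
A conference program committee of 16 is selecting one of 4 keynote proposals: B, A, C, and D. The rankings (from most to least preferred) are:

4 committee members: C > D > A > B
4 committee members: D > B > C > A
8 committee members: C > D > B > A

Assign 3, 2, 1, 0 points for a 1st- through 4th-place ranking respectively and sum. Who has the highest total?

C

B: 4·0 + 4·2 + 8·1 = 16
A: 4·1 + 4·0 + 8·0 = 4
C: 4·3 + 4·1 + 8·3 = 40
D: 4·2 + 4·3 + 8·2 = 36
C has the highest Borda score (40).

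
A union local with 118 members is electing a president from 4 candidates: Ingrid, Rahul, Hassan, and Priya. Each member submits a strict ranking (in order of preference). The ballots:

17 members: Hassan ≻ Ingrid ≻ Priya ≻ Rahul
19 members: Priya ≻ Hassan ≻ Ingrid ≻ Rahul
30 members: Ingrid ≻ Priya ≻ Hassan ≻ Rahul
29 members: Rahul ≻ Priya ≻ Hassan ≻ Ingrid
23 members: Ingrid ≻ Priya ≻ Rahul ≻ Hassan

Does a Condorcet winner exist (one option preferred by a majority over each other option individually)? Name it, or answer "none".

Checking pairwise contests:
Hassan beats Ingrid 65–53.
Ingrid beats Rahul 89–29.
Priya beats Hassan 101–17.
Ingrid beats Priya 70–48.
Every option loses at least one head-to-head, so there is no Condorcet winner.

none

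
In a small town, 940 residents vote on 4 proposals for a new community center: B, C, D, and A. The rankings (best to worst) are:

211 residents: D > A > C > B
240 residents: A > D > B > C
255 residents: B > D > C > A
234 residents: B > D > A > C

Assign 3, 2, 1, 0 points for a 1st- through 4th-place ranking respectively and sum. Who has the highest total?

B: 211·0 + 240·1 + 255·3 + 234·3 = 1707
C: 211·1 + 240·0 + 255·1 + 234·0 = 466
D: 211·3 + 240·2 + 255·2 + 234·2 = 2091
A: 211·2 + 240·3 + 255·0 + 234·1 = 1376
D has the highest Borda score (2091).

D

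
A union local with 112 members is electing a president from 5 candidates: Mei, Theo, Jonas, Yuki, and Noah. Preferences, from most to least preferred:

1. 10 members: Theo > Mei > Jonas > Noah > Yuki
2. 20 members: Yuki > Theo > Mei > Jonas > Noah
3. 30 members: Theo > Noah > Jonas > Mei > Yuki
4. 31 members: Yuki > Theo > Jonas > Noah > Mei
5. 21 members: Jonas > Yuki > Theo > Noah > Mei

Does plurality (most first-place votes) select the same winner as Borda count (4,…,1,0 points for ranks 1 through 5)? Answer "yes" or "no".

Plurality — first-place votes: Mei 0, Theo 40, Jonas 21, Yuki 51, Noah 0. Winner: Yuki.
Borda — scores: Mei 100, Theo 355, Jonas 246, Yuki 267, Noah 152. Winner: Theo.
The two methods disagree.

no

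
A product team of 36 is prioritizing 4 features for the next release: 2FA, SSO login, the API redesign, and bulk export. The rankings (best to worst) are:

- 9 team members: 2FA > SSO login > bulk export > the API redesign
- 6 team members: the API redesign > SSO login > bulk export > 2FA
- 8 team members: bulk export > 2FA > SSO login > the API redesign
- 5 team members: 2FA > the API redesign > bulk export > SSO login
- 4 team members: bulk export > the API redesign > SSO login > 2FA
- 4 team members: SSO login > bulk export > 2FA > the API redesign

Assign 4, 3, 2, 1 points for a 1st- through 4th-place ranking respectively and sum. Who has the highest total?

bulk export

2FA: 9·4 + 6·1 + 8·3 + 5·4 + 4·1 + 4·2 = 98
SSO login: 9·3 + 6·3 + 8·2 + 5·1 + 4·2 + 4·4 = 90
the API redesign: 9·1 + 6·4 + 8·1 + 5·3 + 4·3 + 4·1 = 72
bulk export: 9·2 + 6·2 + 8·4 + 5·2 + 4·4 + 4·3 = 100
bulk export has the highest Borda score (100).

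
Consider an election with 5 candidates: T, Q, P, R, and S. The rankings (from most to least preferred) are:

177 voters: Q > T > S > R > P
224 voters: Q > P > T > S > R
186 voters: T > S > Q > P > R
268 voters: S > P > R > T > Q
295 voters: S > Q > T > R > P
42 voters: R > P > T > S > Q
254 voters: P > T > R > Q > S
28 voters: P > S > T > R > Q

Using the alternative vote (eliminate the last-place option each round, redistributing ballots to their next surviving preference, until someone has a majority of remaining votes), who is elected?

Round 1: T 186, Q 401, P 282, R 42, S 563. Eliminate R.
Round 2: T 186, Q 401, P 324, S 563. Eliminate T.
Round 3: Q 401, P 324, S 749. S has a majority.

S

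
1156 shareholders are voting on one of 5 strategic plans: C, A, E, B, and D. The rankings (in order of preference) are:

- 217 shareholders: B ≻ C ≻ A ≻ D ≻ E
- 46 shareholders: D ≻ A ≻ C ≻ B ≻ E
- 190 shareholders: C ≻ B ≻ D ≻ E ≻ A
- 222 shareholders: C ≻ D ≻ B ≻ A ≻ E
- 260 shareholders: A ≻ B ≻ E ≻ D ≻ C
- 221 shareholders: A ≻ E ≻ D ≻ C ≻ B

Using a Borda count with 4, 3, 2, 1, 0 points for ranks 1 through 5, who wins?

C: 217·3 + 46·2 + 190·4 + 222·4 + 260·0 + 221·1 = 2612
A: 217·2 + 46·3 + 190·0 + 222·1 + 260·4 + 221·4 = 2718
E: 217·0 + 46·0 + 190·1 + 222·0 + 260·2 + 221·3 = 1373
B: 217·4 + 46·1 + 190·3 + 222·2 + 260·3 + 221·0 = 2708
D: 217·1 + 46·4 + 190·2 + 222·3 + 260·1 + 221·2 = 2149
A has the highest Borda score (2718).

A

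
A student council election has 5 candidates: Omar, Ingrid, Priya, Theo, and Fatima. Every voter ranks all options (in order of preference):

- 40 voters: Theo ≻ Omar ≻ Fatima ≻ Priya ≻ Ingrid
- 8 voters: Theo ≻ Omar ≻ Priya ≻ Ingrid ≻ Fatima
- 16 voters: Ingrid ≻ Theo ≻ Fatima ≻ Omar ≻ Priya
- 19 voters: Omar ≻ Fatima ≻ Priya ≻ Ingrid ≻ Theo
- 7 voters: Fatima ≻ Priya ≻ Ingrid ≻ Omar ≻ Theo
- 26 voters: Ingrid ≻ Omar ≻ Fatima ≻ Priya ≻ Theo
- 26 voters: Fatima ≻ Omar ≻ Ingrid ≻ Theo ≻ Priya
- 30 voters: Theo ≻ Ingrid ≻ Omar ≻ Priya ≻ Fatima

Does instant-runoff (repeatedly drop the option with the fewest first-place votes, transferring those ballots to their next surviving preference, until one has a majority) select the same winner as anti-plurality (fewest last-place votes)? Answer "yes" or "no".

Instant-runoff — R1 Omar 19, Ingrid 42, Priya 0, Theo 78, Fatima 33 (Priya out); R2 Omar 19, Ingrid 42, Theo 78, Fatima 33 (Omar out); R3 Ingrid 42, Theo 78, Fatima 52 (Ingrid out); R4 Theo 94, Fatima 78 (Theo winner). Winner: Theo.
Anti-plurality — last-place votes: Omar 0, Ingrid 40, Priya 42, Theo 52, Fatima 38. Winner: Omar.
The two methods disagree.

no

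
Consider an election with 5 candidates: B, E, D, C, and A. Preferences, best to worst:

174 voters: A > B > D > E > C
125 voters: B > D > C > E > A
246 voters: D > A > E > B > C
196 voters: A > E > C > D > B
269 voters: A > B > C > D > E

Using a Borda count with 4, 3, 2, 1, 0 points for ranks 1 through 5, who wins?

A

B: 174·3 + 125·4 + 246·1 + 196·0 + 269·3 = 2075
E: 174·1 + 125·1 + 246·2 + 196·3 + 269·0 = 1379
D: 174·2 + 125·3 + 246·4 + 196·1 + 269·1 = 2172
C: 174·0 + 125·2 + 246·0 + 196·2 + 269·2 = 1180
A: 174·4 + 125·0 + 246·3 + 196·4 + 269·4 = 3294
A has the highest Borda score (3294).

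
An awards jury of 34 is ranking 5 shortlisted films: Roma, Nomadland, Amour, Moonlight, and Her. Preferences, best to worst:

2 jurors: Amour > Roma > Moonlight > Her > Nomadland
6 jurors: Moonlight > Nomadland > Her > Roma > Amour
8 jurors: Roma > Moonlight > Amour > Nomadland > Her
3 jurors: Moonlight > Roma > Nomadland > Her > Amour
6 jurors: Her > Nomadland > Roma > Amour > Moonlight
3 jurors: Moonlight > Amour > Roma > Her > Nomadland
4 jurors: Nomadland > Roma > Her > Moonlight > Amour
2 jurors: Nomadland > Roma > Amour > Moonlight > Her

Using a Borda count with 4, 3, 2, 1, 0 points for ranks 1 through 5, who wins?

Roma: 2·3 + 6·1 + 8·4 + 3·3 + 6·2 + 3·2 + 4·3 + 2·3 = 89
Nomadland: 2·0 + 6·3 + 8·1 + 3·2 + 6·3 + 3·0 + 4·4 + 2·4 = 74
Amour: 2·4 + 6·0 + 8·2 + 3·0 + 6·1 + 3·3 + 4·0 + 2·2 = 43
Moonlight: 2·2 + 6·4 + 8·3 + 3·4 + 6·0 + 3·4 + 4·1 + 2·1 = 82
Her: 2·1 + 6·2 + 8·0 + 3·1 + 6·4 + 3·1 + 4·2 + 2·0 = 52
Roma has the highest Borda score (89).

Roma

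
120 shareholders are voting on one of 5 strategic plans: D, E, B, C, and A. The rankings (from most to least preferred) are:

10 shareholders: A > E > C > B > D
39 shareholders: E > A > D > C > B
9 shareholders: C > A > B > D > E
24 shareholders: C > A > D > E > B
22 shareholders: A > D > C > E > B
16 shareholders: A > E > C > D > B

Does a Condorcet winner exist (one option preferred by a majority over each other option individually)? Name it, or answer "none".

A

A vs D: 120–0 for A.
A vs E: 81–39 for A.
A vs B: 120–0 for A.
A vs C: 87–33 for A.
A beats every other option head-to-head.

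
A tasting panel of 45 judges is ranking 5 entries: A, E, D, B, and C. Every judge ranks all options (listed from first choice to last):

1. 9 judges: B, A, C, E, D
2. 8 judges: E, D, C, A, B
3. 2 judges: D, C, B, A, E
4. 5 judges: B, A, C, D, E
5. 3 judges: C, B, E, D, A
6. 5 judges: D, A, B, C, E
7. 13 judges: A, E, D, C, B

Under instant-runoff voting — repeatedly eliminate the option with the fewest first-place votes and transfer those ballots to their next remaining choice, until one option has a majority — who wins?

A

Round 1: A 13, E 8, D 7, B 14, C 3. Eliminate C.
Round 2: A 13, E 8, D 7, B 17. Eliminate D.
Round 3: A 18, E 8, B 19. Eliminate E.
Round 4: A 26, B 19. A has a majority.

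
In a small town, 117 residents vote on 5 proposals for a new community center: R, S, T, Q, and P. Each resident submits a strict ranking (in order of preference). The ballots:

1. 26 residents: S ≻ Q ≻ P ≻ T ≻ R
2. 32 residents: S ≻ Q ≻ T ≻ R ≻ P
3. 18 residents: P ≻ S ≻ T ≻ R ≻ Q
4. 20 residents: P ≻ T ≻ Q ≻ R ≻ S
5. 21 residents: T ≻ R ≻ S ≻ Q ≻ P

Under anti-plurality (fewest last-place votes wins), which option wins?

Last-place votes: R 26, S 20, T 0, Q 18, P 53.
T is ranked last by the fewest voters, so T wins.

T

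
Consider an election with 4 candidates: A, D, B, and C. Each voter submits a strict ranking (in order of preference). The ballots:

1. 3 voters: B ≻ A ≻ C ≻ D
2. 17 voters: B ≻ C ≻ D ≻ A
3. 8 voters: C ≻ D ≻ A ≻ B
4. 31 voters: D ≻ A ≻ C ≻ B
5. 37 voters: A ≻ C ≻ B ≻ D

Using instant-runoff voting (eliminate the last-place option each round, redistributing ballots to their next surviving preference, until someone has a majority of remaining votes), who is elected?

Round 1: A 37, D 31, B 20, C 8. Eliminate C.
Round 2: A 37, D 39, B 20. Eliminate B.
Round 3: A 40, D 56. D has a majority.

D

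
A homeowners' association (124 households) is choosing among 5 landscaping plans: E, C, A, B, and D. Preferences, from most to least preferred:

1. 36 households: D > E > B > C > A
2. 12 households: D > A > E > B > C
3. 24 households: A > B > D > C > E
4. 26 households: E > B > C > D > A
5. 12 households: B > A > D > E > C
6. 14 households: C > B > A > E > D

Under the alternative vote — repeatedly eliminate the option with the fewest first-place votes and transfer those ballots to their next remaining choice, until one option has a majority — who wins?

D

Round 1: E 26, C 14, A 24, B 12, D 48. Eliminate B.
Round 2: E 26, C 14, A 36, D 48. Eliminate C.
Round 3: E 26, A 50, D 48. Eliminate E.
Round 4: A 50, D 74. D has a majority.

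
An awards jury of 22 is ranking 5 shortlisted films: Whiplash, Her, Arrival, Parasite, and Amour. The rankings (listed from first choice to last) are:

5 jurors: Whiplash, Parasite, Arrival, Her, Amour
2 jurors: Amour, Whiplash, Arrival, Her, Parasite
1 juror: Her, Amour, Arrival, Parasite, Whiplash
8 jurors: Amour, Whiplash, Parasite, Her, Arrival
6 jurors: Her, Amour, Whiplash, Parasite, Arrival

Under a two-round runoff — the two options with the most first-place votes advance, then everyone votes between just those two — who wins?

Round 1 first-place votes: Whiplash 5, Her 7, Arrival 0, Parasite 0, Amour 10.
Amour and Her advance.
Runoff: Amour is preferred to Her by 10 voters; Her by 12.
Her wins the runoff.

Her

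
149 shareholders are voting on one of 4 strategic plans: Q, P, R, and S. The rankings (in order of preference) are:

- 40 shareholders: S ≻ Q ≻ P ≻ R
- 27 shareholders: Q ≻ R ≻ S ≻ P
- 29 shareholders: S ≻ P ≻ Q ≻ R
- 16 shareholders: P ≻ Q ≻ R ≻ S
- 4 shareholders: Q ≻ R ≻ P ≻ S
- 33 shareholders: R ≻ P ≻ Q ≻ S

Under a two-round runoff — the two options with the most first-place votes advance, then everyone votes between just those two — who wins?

Round 1 first-place votes: Q 31, P 16, R 33, S 69.
S and R advance.
Runoff: S is preferred to R by 69 voters; R by 80.
R wins the runoff.

R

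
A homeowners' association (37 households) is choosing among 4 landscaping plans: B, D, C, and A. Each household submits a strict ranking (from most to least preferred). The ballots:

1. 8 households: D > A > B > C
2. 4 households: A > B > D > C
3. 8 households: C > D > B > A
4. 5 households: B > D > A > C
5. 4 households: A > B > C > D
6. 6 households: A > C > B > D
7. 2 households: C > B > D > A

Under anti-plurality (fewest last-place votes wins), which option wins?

Last-place votes: B 0, D 10, C 17, A 10.
B is ranked last by the fewest voters, so B wins.

B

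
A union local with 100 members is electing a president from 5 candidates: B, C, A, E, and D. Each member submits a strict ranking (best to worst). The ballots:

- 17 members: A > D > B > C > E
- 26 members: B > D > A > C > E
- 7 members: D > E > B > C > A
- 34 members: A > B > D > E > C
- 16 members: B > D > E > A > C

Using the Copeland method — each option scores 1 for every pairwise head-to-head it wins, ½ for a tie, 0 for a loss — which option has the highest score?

B: beats C, E, and D; loses to A → score 3.
C: loses to B, A, E, and D → score 0.
A: beats B, C, E, and D → score 4.
E: beats C; loses to B, A, and D → score 1.
D: beats C and E; loses to B and A → score 2.
A has the best pairwise record.

A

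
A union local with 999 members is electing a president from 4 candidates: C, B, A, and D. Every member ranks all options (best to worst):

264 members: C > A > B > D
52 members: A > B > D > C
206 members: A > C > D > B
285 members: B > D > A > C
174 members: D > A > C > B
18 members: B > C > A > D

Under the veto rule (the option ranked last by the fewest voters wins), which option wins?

A

Last-place votes: C 337, B 380, A 0, D 282.
A is ranked last by the fewest voters, so A wins.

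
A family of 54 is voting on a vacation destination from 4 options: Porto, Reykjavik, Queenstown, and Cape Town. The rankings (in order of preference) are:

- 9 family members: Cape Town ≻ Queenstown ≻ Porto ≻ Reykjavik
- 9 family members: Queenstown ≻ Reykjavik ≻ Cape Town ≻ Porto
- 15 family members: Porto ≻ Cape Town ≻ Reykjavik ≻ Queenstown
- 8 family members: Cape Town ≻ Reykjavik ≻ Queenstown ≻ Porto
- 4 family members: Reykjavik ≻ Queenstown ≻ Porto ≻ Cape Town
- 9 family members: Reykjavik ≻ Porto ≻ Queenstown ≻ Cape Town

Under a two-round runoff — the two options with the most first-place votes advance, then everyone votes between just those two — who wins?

Round 1 first-place votes: Porto 15, Reykjavik 13, Queenstown 9, Cape Town 17.
Cape Town and Porto advance.
Runoff: Cape Town is preferred to Porto by 26 voters; Porto by 28.
Porto wins the runoff.

Porto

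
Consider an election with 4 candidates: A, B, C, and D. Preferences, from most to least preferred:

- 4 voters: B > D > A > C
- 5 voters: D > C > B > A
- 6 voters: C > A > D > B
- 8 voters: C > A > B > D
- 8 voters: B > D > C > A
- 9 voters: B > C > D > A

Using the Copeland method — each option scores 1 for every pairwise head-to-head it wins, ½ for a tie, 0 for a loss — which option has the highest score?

B

A: loses to B, C, and D → score 0.
B: beats A, C, and D → score 3.
C: beats A and D; loses to B → score 2.
D: beats A; loses to B and C → score 1.
B has the best pairwise record.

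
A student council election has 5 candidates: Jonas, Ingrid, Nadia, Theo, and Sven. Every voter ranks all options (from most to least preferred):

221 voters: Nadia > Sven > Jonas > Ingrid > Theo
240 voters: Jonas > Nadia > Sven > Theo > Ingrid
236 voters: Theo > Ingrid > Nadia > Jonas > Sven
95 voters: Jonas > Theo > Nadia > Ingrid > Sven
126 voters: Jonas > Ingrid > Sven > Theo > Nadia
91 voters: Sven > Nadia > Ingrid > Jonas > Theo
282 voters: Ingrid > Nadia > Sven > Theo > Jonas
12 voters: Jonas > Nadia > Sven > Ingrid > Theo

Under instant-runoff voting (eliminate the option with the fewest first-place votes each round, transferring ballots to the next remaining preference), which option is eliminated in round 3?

Nadia

Round 1: Jonas 473, Ingrid 282, Nadia 221, Theo 236, Sven 91. Eliminate Sven.
Round 2: Jonas 473, Ingrid 282, Nadia 312, Theo 236. Eliminate Theo.
Round 3: Jonas 473, Ingrid 518, Nadia 312. Eliminate Nadia.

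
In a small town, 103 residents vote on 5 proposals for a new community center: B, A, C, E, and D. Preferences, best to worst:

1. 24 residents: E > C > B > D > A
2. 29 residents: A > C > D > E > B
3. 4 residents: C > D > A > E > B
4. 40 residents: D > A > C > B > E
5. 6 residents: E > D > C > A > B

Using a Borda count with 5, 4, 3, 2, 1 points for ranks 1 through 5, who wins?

D

B: 24·3 + 29·1 + 4·1 + 40·2 + 6·1 = 191
A: 24·1 + 29·5 + 4·3 + 40·4 + 6·2 = 353
C: 24·4 + 29·4 + 4·5 + 40·3 + 6·3 = 370
E: 24·5 + 29·2 + 4·2 + 40·1 + 6·5 = 256
D: 24·2 + 29·3 + 4·4 + 40·5 + 6·4 = 375
D has the highest Borda score (375).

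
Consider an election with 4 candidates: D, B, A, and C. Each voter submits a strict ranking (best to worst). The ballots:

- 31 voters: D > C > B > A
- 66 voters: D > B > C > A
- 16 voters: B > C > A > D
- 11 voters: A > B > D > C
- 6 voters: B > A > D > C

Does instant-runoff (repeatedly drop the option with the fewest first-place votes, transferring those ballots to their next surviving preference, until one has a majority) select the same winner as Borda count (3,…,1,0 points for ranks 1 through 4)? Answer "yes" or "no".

yes

Instant-runoff — R1 D 97, B 22, A 11, C 0 (D winner). Winner: D.
Borda — scores: D 308, B 251, A 61, C 160. Winner: D.
The two methods agree.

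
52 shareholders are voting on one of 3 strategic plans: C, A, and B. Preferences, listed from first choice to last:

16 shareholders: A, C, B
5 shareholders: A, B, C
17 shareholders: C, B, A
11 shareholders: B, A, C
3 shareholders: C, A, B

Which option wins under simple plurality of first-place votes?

First-place votes: C 20, A 21, B 11.
A has the most first-place votes.

A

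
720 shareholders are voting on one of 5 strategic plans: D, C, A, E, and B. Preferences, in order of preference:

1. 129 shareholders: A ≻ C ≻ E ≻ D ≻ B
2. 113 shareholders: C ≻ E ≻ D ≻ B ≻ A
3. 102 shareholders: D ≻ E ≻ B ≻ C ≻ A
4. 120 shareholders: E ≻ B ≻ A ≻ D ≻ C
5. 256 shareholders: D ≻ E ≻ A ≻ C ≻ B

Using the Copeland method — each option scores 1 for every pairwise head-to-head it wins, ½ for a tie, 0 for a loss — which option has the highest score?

D: beats C, A, and B; loses to E → score 3.
C: beats B; loses to D, A, and E → score 1.
A: beats C and B; loses to D and E → score 2.
E: beats D, C, A, and B → score 4.
B: loses to D, C, A, and E → score 0.
E has the best pairwise record.

E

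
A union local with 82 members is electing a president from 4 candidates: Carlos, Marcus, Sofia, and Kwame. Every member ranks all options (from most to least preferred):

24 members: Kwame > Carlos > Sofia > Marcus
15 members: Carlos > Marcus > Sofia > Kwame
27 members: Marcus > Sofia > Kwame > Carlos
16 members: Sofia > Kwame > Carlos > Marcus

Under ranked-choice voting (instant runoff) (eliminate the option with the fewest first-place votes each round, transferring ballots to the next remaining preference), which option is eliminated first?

Round 1: Carlos 15, Marcus 27, Sofia 16, Kwame 24. Eliminate Carlos.

Carlos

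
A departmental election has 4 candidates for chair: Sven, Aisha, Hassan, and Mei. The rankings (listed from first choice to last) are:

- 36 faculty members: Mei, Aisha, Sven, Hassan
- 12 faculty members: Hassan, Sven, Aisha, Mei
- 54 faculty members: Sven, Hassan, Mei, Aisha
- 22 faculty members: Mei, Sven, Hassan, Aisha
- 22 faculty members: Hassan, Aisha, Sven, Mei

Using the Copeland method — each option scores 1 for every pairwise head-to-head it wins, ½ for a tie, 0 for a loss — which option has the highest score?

Sven

Sven: beats Aisha, Hassan, and Mei → score 3.
Aisha: loses to Sven, Hassan, and Mei → score 0.
Hassan: beats Aisha and Mei; loses to Sven → score 2.
Mei: beats Aisha; loses to Sven and Hassan → score 1.
Sven has the best pairwise record.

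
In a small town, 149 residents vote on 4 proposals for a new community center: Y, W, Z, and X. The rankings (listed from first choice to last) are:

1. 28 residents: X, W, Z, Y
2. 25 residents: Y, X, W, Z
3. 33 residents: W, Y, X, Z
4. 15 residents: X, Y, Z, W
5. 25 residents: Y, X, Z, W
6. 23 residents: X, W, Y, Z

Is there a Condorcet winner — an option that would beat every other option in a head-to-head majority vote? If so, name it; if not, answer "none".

Checking pairwise contests:
W beats Y 84–65.
X beats W 116–33.
Y beats Z 121–28.
Y beats X 83–66.
Every option loses at least one head-to-head, so there is no Condorcet winner.

none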